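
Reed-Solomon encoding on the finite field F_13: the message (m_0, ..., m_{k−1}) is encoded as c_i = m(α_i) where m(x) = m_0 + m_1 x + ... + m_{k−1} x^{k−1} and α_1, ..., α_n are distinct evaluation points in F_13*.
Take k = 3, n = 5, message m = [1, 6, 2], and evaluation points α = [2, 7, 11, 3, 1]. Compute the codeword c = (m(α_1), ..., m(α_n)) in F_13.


c = [8, 11, 10, 11, 9]

Message polynomial: m(x) = 1 + 6·x + 2·x^2 (mod 13).
For each evaluation point α_i, compute m(α_i) mod 13:
  α_1 = 2: Horner steps 2 → 10 → 8, so m(2) = 8.
  α_2 = 7: Horner steps 2 → 7 → 11, so m(7) = 11.
  α_3 = 11: Horner steps 2 → 2 → 10, so m(11) = 10.
  α_4 = 3: Horner steps 2 → 12 → 11, so m(3) = 11.
  α_5 = 1: Horner steps 2 → 8 → 9, so m(1) = 9.
Codeword c = [8, 11, 10, 11, 9] ∈ F_13^5.


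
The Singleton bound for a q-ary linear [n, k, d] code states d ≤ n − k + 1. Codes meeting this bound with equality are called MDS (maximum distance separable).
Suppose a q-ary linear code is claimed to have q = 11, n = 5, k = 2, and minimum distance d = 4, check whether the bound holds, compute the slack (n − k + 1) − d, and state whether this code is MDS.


Singleton RHS = n − k + 1 = 4, slack = 0, bound satisfied, MDS.

Singleton bound: d ≤ n − k + 1.
Here n = 5, k = 2, so n − k + 1 = 4.
Given d = 4, check d ≤ 4: YES.
Slack = (n − k + 1) − d = 0.
The code is MDS (slack = 0).
Description: the claimed parameters are [5, 2, 4]_11; such a code would be MDS (meets Singleton bound).


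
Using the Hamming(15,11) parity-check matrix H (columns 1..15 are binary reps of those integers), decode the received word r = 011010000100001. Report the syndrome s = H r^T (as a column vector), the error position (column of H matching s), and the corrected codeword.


s = (0, 0, 0, 1)^T, error position = 1, corrected codeword c = 111010000100001

Compute s = H r^T mod 2 one row at a time:
  s_1 = 0 + 0 + 1 + 0 + 0 + 0 + 0 + 1 = 2 ≡ 0 (mod 2).
  s_2 = 0 + 1 + 0 + 0 + 0 + 0 + 0 + 1 = 2 ≡ 0 (mod 2).
  s_3 = 1 + 1 + 0 + 0 + 1 + 0 + 0 + 1 = 4 ≡ 0 (mod 2).
  s_4 = 0 + 1 + 1 + 0 + 0 + 0 + 0 + 1 = 3 ≡ 1 (mod 2).
s = (0, 0, 0, 1)^T — this equals column 1 of H (binary 0001), so error is at position 1.
Correct: flip bit 1 of r = 011010000100001 to get c = 111010000100001.


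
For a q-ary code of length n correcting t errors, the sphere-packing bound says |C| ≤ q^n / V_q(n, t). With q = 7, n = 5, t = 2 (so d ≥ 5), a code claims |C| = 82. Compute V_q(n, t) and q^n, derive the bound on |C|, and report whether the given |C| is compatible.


V_q(n, t) = 391, q^n = 16807, Hamming bound = 42, |C| = 82 > bound (violated).

Step 1: Compute V_q(n, t) = Σ_{j=0}^2 C(n, j) (q−1)^j.
  j = 0: C(5,0)·(6)^0 = 1·1 = 1.
  j = 1: C(5,1)·(6)^1 = 5·6 = 30.
  j = 2: C(5,2)·(6)^2 = 10·36 = 360.
  V_q(n, t) = 1 + 30 + 360 = 391.
Step 2: q^n = 7^5 = 16807.
Step 3: Hamming bound ⌊q^n / V_q(n,t)⌋ = ⌊16807/391⌋ = 42.
Step 4: Compare |C| = 82 to 42: violated.
The claimed |C| lies above the Hamming bound, so no 7-ary code of length 5 with d ≥ 5 can have 82 codewords.


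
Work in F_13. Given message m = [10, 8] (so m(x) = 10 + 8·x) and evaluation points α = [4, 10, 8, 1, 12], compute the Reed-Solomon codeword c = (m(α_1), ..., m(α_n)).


c = [3, 12, 9, 5, 2]

Message polynomial: m(x) = 10 + 8·x (mod 13).
For each evaluation point α_i, compute m(α_i) mod 13:
  α_1 = 4: Horner steps 8 → 3, so m(4) = 3.
  α_2 = 10: Horner steps 8 → 12, so m(10) = 12.
  α_3 = 8: Horner steps 8 → 9, so m(8) = 9.
  α_4 = 1: Horner steps 8 → 5, so m(1) = 5.
  α_5 = 12: Horner steps 8 → 2, so m(12) = 2.
Codeword c = [3, 12, 9, 5, 2] ∈ F_13^5.


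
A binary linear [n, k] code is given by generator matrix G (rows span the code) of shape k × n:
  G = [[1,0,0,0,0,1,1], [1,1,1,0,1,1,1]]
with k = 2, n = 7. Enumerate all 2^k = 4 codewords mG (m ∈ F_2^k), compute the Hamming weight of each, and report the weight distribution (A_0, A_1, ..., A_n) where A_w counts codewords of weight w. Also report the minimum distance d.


Weight distribution: A_0 = 1, A_3 = 2, A_6 = 1. Minimum distance d = 3.

Enumerate all 2^2 = 4 messages m ∈ F_2^2.
For each, compute codeword c = mG in F_2^7, then tally its weight.
  m = 00 → c = 0000000, weight = 0.
  m = 10 → c = 1000011, weight = 3.
  m = 01 → c = 1110111, weight = 6.
  m = 11 → c = 0110100, weight = 3.
Tally weights:
  weight 0: 1 codewords.
  weight 3: 2 codewords.
  weight 6: 1 codewords.
Minimum distance d = smallest w > 0 with A_w > 0 = 3.
Sanity: Σ A_w = 4 = 2^2 = 4 ✓.


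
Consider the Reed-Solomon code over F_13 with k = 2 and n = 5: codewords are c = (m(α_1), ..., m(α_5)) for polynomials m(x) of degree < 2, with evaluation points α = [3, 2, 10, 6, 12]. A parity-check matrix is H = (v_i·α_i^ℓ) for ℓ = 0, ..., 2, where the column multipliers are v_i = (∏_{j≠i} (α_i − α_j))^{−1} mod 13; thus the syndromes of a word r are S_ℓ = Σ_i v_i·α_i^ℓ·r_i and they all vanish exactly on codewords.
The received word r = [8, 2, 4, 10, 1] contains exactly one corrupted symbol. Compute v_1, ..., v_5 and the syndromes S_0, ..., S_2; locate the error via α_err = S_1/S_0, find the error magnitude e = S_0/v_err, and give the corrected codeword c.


S = (8, 3, 6), error at position 2, error magnitude e = 12, c = [8, 3, 4, 10, 1].

Step 1: column multipliers v_i = (∏_{j≠i}(α_i − α_j))^{−1} mod 13.
  i = 1 (α = 3): (3−2)(3−10)(3−6)(3−12) = 1·(−7)·(−3)·(−9) = −189 ≡ 6, so v_1 = 6^{−1} = 11 (mod 13).
  i = 2 (α = 2): (2−3)(2−10)(2−6)(2−12) = (−1)·(−8)·(−4)·(−10) = 320 ≡ 8, so v_2 = 8^{−1} = 5 (mod 13).
  i = 3 (α = 10): (10−3)(10−2)(10−6)(10−12) = 7·8·4·(−2) = −448 ≡ 7, so v_3 = 7^{−1} = 2 (mod 13).
  i = 4 (α = 6): (6−3)(6−2)(6−10)(6−12) = 3·4·(−4)·(−6) = 288 ≡ 2, so v_4 = 2^{−1} = 7 (mod 13).
  i = 5 (α = 12): (12−3)(12−2)(12−10)(12−6) = 9·10·2·6 = 1080 ≡ 1, so v_5 = 1^{−1} = 1 (mod 13).
  v = [11, 5, 2, 7, 1].
Step 2: syndromes of r = [8, 2, 4, 10, 1] (all sums mod 13).
  S_0 = Σ v_i r_i = 11·8 + 5·2 + 2·4 + 7·10 + 1·1 = 177 ≡ 8.
  S_1 = Σ v_i α_i r_i = 11·3·8 + 5·2·2 + 2·10·4 + 7·6·10 + 1·12·1 = 796 ≡ 3.
  α_i^2 mod 13 = [9, 4, 9, 10, 1].
  S_2 = Σ v_i α_i^2 r_i = 11·9·8 + 5·4·2 + 2·9·4 + 7·10·10 + 1·1·1 = 1605 ≡ 6.
  S = (8, 3, 6) ≠ 0, so r is not a codeword (an error is present).
Step 3: locate the error. For a single error e at position i, S_ℓ = v_i·e·α_i^ℓ, so α_err = S_1/S_0.
  S_0^{−1} = 8^{−1} = 5 (mod 13), so α_err = 3·5 = 15 ≡ 2 = α_2. Error position i = 2.
  Consistency check: S_2/S_1 = 6·9 = 54 ≡ 2 = α_err ✓ (single-error assumption holds).
Step 4: error magnitude e = S_0/v_2 = S_0·∏_{j≠2}(α_2 − α_j) = 8·8 = 64 ≡ 12 (mod 13).
Step 5: correct position 2: c_2 = r_2 − e = 2 − 12 ≡ 3 (mod 13). Hence c = [8, 3, 4, 10, 1].
  Check: interpolating c through the α_i gives m(x) = 6 + 5·x (degree < 2) with m(α_i) = c_i for every i, so c is indeed a codeword.


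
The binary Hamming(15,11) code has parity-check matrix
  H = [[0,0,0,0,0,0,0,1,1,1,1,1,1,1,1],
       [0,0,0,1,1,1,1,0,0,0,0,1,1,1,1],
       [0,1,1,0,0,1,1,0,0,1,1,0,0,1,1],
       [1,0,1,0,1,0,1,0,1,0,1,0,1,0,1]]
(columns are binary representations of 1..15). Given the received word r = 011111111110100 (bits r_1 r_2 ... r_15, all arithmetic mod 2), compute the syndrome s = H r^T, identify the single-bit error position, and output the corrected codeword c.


s = (1, 1, 0, 0)^T, error position = 12, corrected codeword c = 011111111111100

Compute s = H r^T mod 2 one row at a time:
  s_1 = 1 + 1 + 1 + 1 + 0 + 1 + 0 + 0 = 5 ≡ 1 (mod 2).
  s_2 = 1 + 1 + 1 + 1 + 0 + 1 + 0 + 0 = 5 ≡ 1 (mod 2).
  s_3 = 1 + 1 + 1 + 1 + 1 + 1 + 0 + 0 = 6 ≡ 0 (mod 2).
  s_4 = 0 + 1 + 1 + 1 + 1 + 1 + 1 + 0 = 6 ≡ 0 (mod 2).
s = (1, 1, 0, 0)^T — this equals column 12 of H (binary 1100), so error is at position 12.
Correct: flip bit 12 of r = 011111111110100 to get c = 011111111111100.


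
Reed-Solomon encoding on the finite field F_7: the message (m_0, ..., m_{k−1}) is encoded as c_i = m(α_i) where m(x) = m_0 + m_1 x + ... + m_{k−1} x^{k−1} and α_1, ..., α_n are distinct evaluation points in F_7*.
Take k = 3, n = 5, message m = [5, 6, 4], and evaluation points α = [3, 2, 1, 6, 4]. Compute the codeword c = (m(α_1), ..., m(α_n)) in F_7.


c = [3, 5, 1, 3, 2]

Message polynomial: m(x) = 5 + 6·x + 4·x^2 (mod 7).
For each evaluation point α_i, compute m(α_i) mod 7:
  α_1 = 3: Horner steps 4 → 4 → 3, so m(3) = 3.
  α_2 = 2: Horner steps 4 → 0 → 5, so m(2) = 5.
  α_3 = 1: Horner steps 4 → 3 → 1, so m(1) = 1.
  α_4 = 6: Horner steps 4 → 2 → 3, so m(6) = 3.
  α_5 = 4: Horner steps 4 → 1 → 2, so m(4) = 2.
Codeword c = [3, 5, 1, 3, 2] ∈ F_7^5.


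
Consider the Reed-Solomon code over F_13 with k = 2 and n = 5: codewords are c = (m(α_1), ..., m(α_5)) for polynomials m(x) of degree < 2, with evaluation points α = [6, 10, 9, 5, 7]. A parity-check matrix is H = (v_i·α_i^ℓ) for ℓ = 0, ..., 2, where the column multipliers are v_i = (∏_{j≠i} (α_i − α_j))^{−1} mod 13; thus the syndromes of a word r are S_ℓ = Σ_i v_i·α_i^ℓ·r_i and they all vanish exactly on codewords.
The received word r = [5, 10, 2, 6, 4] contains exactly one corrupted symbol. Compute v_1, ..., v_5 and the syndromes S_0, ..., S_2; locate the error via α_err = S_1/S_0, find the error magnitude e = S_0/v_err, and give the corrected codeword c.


S = (6, 8, 2), error at position 2, error magnitude e = 9, c = [5, 1, 2, 6, 4].

Step 1: column multipliers v_i = (∏_{j≠i}(α_i − α_j))^{−1} mod 13.
  i = 1 (α = 6): (6−10)(6−9)(6−5)(6−7) = (−4)·(−3)·1·(−1) = −12 ≡ 1, so v_1 = 1^{−1} = 1 (mod 13).
  i = 2 (α = 10): (10−6)(10−9)(10−5)(10−7) = 4·1·5·3 = 60 ≡ 8, so v_2 = 8^{−1} = 5 (mod 13).
  i = 3 (α = 9): (9−6)(9−10)(9−5)(9−7) = 3·(−1)·4·2 = −24 ≡ 2, so v_3 = 2^{−1} = 7 (mod 13).
  i = 4 (α = 5): (5−6)(5−10)(5−9)(5−7) = (−1)·(−5)·(−4)·(−2) = 40 ≡ 1, so v_4 = 1^{−1} = 1 (mod 13).
  i = 5 (α = 7): (7−6)(7−10)(7−9)(7−5) = 1·(−3)·(−2)·2 = 12 ≡ 12, so v_5 = 12^{−1} = 12 (mod 13).
  v = [1, 5, 7, 1, 12].
Step 2: syndromes of r = [5, 10, 2, 6, 4] (all sums mod 13).
  S_0 = Σ v_i r_i = 1·5 + 5·10 + 7·2 + 1·6 + 12·4 = 123 ≡ 6.
  S_1 = Σ v_i α_i r_i = 1·6·5 + 5·10·10 + 7·9·2 + 1·5·6 + 12·7·4 = 1022 ≡ 8.
  α_i^2 mod 13 = [10, 9, 3, 12, 10].
  S_2 = Σ v_i α_i^2 r_i = 1·10·5 + 5·9·10 + 7·3·2 + 1·12·6 + 12·10·4 = 1094 ≡ 2.
  S = (6, 8, 2) ≠ 0, so r is not a codeword (an error is present).
Step 3: locate the error. For a single error e at position i, S_ℓ = v_i·e·α_i^ℓ, so α_err = S_1/S_0.
  S_0^{−1} = 6^{−1} = 11 (mod 13), so α_err = 8·11 = 88 ≡ 10 = α_2. Error position i = 2.
  Consistency check: S_2/S_1 = 2·5 = 10 ≡ 10 = α_err ✓ (single-error assumption holds).
Step 4: error magnitude e = S_0/v_2 = S_0·∏_{j≠2}(α_2 − α_j) = 6·8 = 48 ≡ 9 (mod 13).
Step 5: correct position 2: c_2 = r_2 − e = 10 − 9 ≡ 1 (mod 13). Hence c = [5, 1, 2, 6, 4].
  Check: interpolating c through the α_i gives m(x) = 11 + 12·x (degree < 2) with m(α_i) = c_i for every i, so c is indeed a codeword.


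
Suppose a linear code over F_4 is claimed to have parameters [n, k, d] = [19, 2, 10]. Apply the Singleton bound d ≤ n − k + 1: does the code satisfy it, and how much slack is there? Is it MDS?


Singleton RHS = n − k + 1 = 18, slack = 8, bound satisfied, not MDS.

Singleton bound: d ≤ n − k + 1.
Here n = 19, k = 2, so n − k + 1 = 18.
Given d = 10, check d ≤ 18: YES.
Slack = (n − k + 1) − d = 8.
The code is NOT MDS (slack = 8 > 0).
Description: the claimed parameters are [19, 2, 10]_4; such a code would be non-MDS.


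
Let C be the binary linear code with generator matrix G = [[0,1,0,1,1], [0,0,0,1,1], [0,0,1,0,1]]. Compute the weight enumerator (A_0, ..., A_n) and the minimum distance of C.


Weight distribution: A_0 = 1, A_1 = 1, A_2 = 3, A_3 = 3. Minimum distance d = 1.

Enumerate all 2^3 = 8 messages m ∈ F_2^3.
For each, compute codeword c = mG in F_2^5, then tally its weight.
  m = 000 → c = 00000, weight = 0.
  m = 100 → c = 01011, weight = 3.
  m = 010 → c = 00011, weight = 2.
  m = 110 → c = 01000, weight = 1.
  m = 001 → c = 00101, weight = 2.
  m = 101 → c = 01110, weight = 3.
  m = 011 → c = 00110, weight = 2.
  m = 111 → c = 01101, weight = 3.
Tally weights:
  weight 0: 1 codewords.
  weight 1: 1 codewords.
  weight 2: 3 codewords.
  weight 3: 3 codewords.
Minimum distance d = smallest w > 0 with A_w > 0 = 1.
Sanity: Σ A_w = 8 = 2^3 = 8 ✓.


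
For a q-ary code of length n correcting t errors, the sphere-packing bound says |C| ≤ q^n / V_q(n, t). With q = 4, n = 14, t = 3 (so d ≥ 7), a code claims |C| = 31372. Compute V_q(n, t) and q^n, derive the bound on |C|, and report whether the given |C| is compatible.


V_q(n, t) = 10690, q^n = 268435456, Hamming bound = 25110, |C| = 31372 > bound (violated).

Step 1: Compute V_q(n, t) = Σ_{j=0}^3 C(n, j) (q−1)^j.
  j = 0: C(14,0)·(3)^0 = 1·1 = 1.
  j = 1: C(14,1)·(3)^1 = 14·3 = 42.
  j = 2: C(14,2)·(3)^2 = 91·9 = 819.
  j = 3: C(14,3)·(3)^3 = 364·27 = 9828.
  V_q(n, t) = 1 + 42 + 819 + 9828 = 10690.
Step 2: q^n = 4^14 = 268435456.
Step 3: Hamming bound ⌊q^n / V_q(n,t)⌋ = ⌊268435456/10690⌋ = 25110.
Step 4: Compare |C| = 31372 to 25110: violated.
The claimed |C| lies above the Hamming bound, so no 4-ary code of length 14 with d ≥ 7 can have 31372 codewords.


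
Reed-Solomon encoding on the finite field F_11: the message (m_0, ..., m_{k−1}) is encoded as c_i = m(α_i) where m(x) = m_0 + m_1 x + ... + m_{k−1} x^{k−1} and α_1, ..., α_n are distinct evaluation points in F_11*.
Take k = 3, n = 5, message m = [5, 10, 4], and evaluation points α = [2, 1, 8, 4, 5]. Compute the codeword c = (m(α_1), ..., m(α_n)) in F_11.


c = [8, 8, 0, 10, 1]

Message polynomial: m(x) = 5 + 10·x + 4·x^2 (mod 11).
For each evaluation point α_i, compute m(α_i) mod 11:
  α_1 = 2: Horner steps 4 → 7 → 8, so m(2) = 8.
  α_2 = 1: Horner steps 4 → 3 → 8, so m(1) = 8.
  α_3 = 8: Horner steps 4 → 9 → 0, so m(8) = 0.
  α_4 = 4: Horner steps 4 → 4 → 10, so m(4) = 10.
  α_5 = 5: Horner steps 4 → 8 → 1, so m(5) = 1.
Codeword c = [8, 8, 0, 10, 1] ∈ F_11^5.


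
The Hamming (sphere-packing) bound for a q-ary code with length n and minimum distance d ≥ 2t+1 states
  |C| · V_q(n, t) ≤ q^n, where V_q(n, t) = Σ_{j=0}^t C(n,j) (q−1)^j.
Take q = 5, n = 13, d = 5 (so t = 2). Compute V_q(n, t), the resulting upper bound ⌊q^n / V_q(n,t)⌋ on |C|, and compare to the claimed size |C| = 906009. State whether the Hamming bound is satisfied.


V_q(n, t) = 1301, q^n = 1220703125, Hamming bound = 938280, |C| = 906009 ≤ bound (satisfied).

Step 1: Compute V_q(n, t) = Σ_{j=0}^2 C(n, j) (q−1)^j.
  j = 0: C(13,0)·(4)^0 = 1·1 = 1.
  j = 1: C(13,1)·(4)^1 = 13·4 = 52.
  j = 2: C(13,2)·(4)^2 = 78·16 = 1248.
  V_q(n, t) = 1 + 52 + 1248 = 1301.
Step 2: q^n = 5^13 = 1220703125.
Step 3: Hamming bound ⌊q^n / V_q(n,t)⌋ = ⌊1220703125/1301⌋ = 938280.
Step 4: Compare |C| = 906009 to 938280: satisfied.
The claimed |C| lies below the Hamming bound.


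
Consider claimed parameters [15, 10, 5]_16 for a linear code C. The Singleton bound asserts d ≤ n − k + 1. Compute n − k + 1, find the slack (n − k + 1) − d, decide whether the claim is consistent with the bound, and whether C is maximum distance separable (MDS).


Singleton RHS = n − k + 1 = 6, slack = 1, bound satisfied, not MDS.

Singleton bound: d ≤ n − k + 1.
Here n = 15, k = 10, so n − k + 1 = 6.
Given d = 5, check d ≤ 6: YES.
Slack = (n − k + 1) − d = 1.
The code is NOT MDS (slack = 1 > 0).
Description: the claimed parameters are [15, 10, 5]_16; such a code would be non-MDS.


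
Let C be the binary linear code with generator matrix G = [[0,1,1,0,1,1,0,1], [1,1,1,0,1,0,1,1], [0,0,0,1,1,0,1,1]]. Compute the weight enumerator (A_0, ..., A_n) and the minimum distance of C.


Weight distribution: A_0 = 1, A_3 = 1, A_4 = 2, A_5 = 3, A_6 = 1. Minimum distance d = 3.

Enumerate all 2^3 = 8 messages m ∈ F_2^3.
For each, compute codeword c = mG in F_2^8, then tally its weight.
  m = 000 → c = 00000000, weight = 0.
  m = 100 → c = 01101101, weight = 5.
  m = 010 → c = 11101011, weight = 6.
  m = 110 → c = 10000110, weight = 3.
  m = 001 → c = 00011011, weight = 4.
  m = 101 → c = 01110110, weight = 5.
  m = 011 → c = 11110000, weight = 4.
  m = 111 → c = 10011101, weight = 5.
Tally weights:
  weight 0: 1 codewords.
  weight 3: 1 codewords.
  weight 4: 2 codewords.
  weight 5: 3 codewords.
  weight 6: 1 codewords.
Minimum distance d = smallest w > 0 with A_w > 0 = 3.
Sanity: Σ A_w = 8 = 2^3 = 8 ✓.


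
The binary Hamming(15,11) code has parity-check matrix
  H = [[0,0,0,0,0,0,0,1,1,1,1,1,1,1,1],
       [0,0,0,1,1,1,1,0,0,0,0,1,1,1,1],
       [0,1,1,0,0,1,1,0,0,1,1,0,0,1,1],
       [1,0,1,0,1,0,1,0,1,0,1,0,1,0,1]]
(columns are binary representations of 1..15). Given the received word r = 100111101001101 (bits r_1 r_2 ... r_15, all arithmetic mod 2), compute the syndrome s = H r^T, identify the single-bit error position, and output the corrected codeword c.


s = (0, 1, 1, 0)^T, error position = 6, corrected codeword c = 100110101001101

Compute s = H r^T mod 2 one row at a time:
  s_1 = 0 + 1 + 0 + 0 + 1 + 1 + 0 + 1 = 4 ≡ 0 (mod 2).
  s_2 = 1 + 1 + 1 + 1 + 1 + 1 + 0 + 1 = 7 ≡ 1 (mod 2).
  s_3 = 0 + 0 + 1 + 1 + 0 + 0 + 0 + 1 = 3 ≡ 1 (mod 2).
  s_4 = 1 + 0 + 1 + 1 + 1 + 0 + 1 + 1 = 6 ≡ 0 (mod 2).
s = (0, 1, 1, 0)^T — this equals column 6 of H (binary 0110), so error is at position 6.
Correct: flip bit 6 of r = 100111101001101 to get c = 100110101001101.


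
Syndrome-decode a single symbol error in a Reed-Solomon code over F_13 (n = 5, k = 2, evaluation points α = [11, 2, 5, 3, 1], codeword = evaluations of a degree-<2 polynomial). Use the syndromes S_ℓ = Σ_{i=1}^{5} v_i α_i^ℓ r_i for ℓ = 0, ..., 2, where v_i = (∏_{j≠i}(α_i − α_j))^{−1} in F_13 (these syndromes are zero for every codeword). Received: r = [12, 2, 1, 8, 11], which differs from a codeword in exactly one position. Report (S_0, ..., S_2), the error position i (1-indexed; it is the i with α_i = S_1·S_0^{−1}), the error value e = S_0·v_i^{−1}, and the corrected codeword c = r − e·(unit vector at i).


S = (9, 1, 3), error at position 4, error magnitude e = 2, c = [12, 2, 1, 6, 11].

Step 1: column multipliers v_i = (∏_{j≠i}(α_i − α_j))^{−1} mod 13.
  i = 1 (α = 11): (11−2)(11−5)(11−3)(11−1) = 9·6·8·10 = 4320 ≡ 4, so v_1 = 4^{−1} = 10 (mod 13).
  i = 2 (α = 2): (2−11)(2−5)(2−3)(2−1) = (−9)·(−3)·(−1)·1 = −27 ≡ 12, so v_2 = 12^{−1} = 12 (mod 13).
  i = 3 (α = 5): (5−11)(5−2)(5−3)(5−1) = (−6)·3·2·4 = −144 ≡ 12, so v_3 = 12^{−1} = 12 (mod 13).
  i = 4 (α = 3): (3−11)(3−2)(3−5)(3−1) = (−8)·1·(−2)·2 = 32 ≡ 6, so v_4 = 6^{−1} = 11 (mod 13).
  i = 5 (α = 1): (1−11)(1−2)(1−5)(1−3) = (−10)·(−1)·(−4)·(−2) = 80 ≡ 2, so v_5 = 2^{−1} = 7 (mod 13).
  v = [10, 12, 12, 11, 7].
Step 2: syndromes of r = [12, 2, 1, 8, 11] (all sums mod 13).
  S_0 = Σ v_i r_i = 10·12 + 12·2 + 12·1 + 11·8 + 7·11 = 321 ≡ 9.
  S_1 = Σ v_i α_i r_i = 10·11·12 + 12·2·2 + 12·5·1 + 11·3·8 + 7·1·11 = 1769 ≡ 1.
  α_i^2 mod 13 = [4, 4, 12, 9, 1].
  S_2 = Σ v_i α_i^2 r_i = 10·4·12 + 12·4·2 + 12·12·1 + 11·9·8 + 7·1·11 = 1589 ≡ 3.
  S = (9, 1, 3) ≠ 0, so r is not a codeword (an error is present).
Step 3: locate the error. For a single error e at position i, S_ℓ = v_i·e·α_i^ℓ, so α_err = S_1/S_0.
  S_0^{−1} = 9^{−1} = 3 (mod 13), so α_err = 1·3 = 3 ≡ 3 = α_4. Error position i = 4.
  Consistency check: S_2/S_1 = 3·1 = 3 ≡ 3 = α_err ✓ (single-error assumption holds).
Step 4: error magnitude e = S_0/v_4 = S_0·∏_{j≠4}(α_4 − α_j) = 9·6 = 54 ≡ 2 (mod 13).
Step 5: correct position 4: c_4 = r_4 − e = 8 − 2 ≡ 6 (mod 13). Hence c = [12, 2, 1, 6, 11].
  Check: interpolating c through the α_i gives m(x) = 7 + 4·x (degree < 2) with m(α_i) = c_i for every i, so c is indeed a codeword.


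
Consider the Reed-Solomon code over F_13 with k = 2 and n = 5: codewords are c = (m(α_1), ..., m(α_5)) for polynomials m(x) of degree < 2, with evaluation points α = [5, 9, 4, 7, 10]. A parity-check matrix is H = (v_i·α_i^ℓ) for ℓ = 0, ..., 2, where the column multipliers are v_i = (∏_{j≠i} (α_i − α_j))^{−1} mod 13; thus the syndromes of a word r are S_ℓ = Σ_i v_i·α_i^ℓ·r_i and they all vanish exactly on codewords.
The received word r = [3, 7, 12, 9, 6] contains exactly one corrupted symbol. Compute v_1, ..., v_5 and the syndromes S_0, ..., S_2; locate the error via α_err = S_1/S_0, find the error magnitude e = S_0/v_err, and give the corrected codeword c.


S = (8, 1, 5), error at position 1, error magnitude e = 5, c = [11, 7, 12, 9, 6].

Step 1: column multipliers v_i = (∏_{j≠i}(α_i − α_j))^{−1} mod 13.
  i = 1 (α = 5): (5−9)(5−4)(5−7)(5−10) = (−4)·1·(−2)·(−5) = −40 ≡ 12, so v_1 = 12^{−1} = 12 (mod 13).
  i = 2 (α = 9): (9−5)(9−4)(9−7)(9−10) = 4·5·2·(−1) = −40 ≡ 12, so v_2 = 12^{−1} = 12 (mod 13).
  i = 3 (α = 4): (4−5)(4−9)(4−7)(4−10) = (−1)·(−5)·(−3)·(−6) = 90 ≡ 12, so v_3 = 12^{−1} = 12 (mod 13).
  i = 4 (α = 7): (7−5)(7−9)(7−4)(7−10) = 2·(−2)·3·(−3) = 36 ≡ 10, so v_4 = 10^{−1} = 4 (mod 13).
  i = 5 (α = 10): (10−5)(10−9)(10−4)(10−7) = 5·1·6·3 = 90 ≡ 12, so v_5 = 12^{−1} = 12 (mod 13).
  v = [12, 12, 12, 4, 12].
Step 2: syndromes of r = [3, 7, 12, 9, 6] (all sums mod 13).
  S_0 = Σ v_i r_i = 12·3 + 12·7 + 12·12 + 4·9 + 12·6 = 372 ≡ 8.
  S_1 = Σ v_i α_i r_i = 12·5·3 + 12·9·7 + 12·4·12 + 4·7·9 + 12·10·6 = 2484 ≡ 1.
  α_i^2 mod 13 = [12, 3, 3, 10, 9].
  S_2 = Σ v_i α_i^2 r_i = 12·12·3 + 12·3·7 + 12·3·12 + 4·10·9 + 12·9·6 = 2124 ≡ 5.
  S = (8, 1, 5) ≠ 0, so r is not a codeword (an error is present).
Step 3: locate the error. For a single error e at position i, S_ℓ = v_i·e·α_i^ℓ, so α_err = S_1/S_0.
  S_0^{−1} = 8^{−1} = 5 (mod 13), so α_err = 1·5 = 5 ≡ 5 = α_1. Error position i = 1.
  Consistency check: S_2/S_1 = 5·1 = 5 ≡ 5 = α_err ✓ (single-error assumption holds).
Step 4: error magnitude e = S_0/v_1 = S_0·∏_{j≠1}(α_1 − α_j) = 8·12 = 96 ≡ 5 (mod 13).
Step 5: correct position 1: c_1 = r_1 − e = 3 − 5 ≡ 11 (mod 13). Hence c = [11, 7, 12, 9, 6].
  Check: interpolating c through the α_i gives m(x) = 3 + 12·x (degree < 2) with m(α_i) = c_i for every i, so c is indeed a codeword.


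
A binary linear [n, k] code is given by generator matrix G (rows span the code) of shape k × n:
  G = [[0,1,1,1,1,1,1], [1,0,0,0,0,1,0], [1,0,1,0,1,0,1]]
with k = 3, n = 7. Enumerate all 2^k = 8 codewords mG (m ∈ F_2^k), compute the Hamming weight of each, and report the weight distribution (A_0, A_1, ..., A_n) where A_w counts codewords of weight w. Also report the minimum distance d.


Weight distribution: A_0 = 1, A_2 = 2, A_4 = 3, A_6 = 2. Minimum distance d = 2.

Enumerate all 2^3 = 8 messages m ∈ F_2^3.
For each, compute codeword c = mG in F_2^7, then tally its weight.
  m = 000 → c = 0000000, weight = 0.
  m = 100 → c = 0111111, weight = 6.
  m = 010 → c = 1000010, weight = 2.
  m = 110 → c = 1111101, weight = 6.
  m = 001 → c = 1010101, weight = 4.
  m = 101 → c = 1101010, weight = 4.
  m = 011 → c = 0010111, weight = 4.
  m = 111 → c = 0101000, weight = 2.
Tally weights:
  weight 0: 1 codewords.
  weight 2: 2 codewords.
  weight 4: 3 codewords.
  weight 6: 2 codewords.
Minimum distance d = smallest w > 0 with A_w > 0 = 2.
Sanity: Σ A_w = 8 = 2^3 = 8 ✓.


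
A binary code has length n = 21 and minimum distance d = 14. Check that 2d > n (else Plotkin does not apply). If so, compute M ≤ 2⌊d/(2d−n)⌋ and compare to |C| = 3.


Plotkin bound M ≤ 4; given |C| = 3 ≤ bound (satisfied).

Check applicability: 2d = 28, n = 21.
2d − n = 7 > 0, so Plotkin applies.
Compute d/(2d−n) = 14/7 ≈ 2.0000.
⌊d/(2d−n)⌋ = 2.
Plotkin bound: M ≤ 2·2 = 4.
Given |C| = 3, check: satisfied.
This |C| is below the Plotkin bound.


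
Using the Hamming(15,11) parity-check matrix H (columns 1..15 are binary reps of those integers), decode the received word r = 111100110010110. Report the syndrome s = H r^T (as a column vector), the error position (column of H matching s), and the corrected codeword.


s = (0, 0, 1, 1)^T, error position = 3, corrected codeword c = 110100110010110

Compute s = H r^T mod 2 one row at a time:
  s_1 = 1 + 0 + 0 + 1 + 0 + 1 + 1 + 0 = 4 ≡ 0 (mod 2).
  s_2 = 1 + 0 + 0 + 1 + 0 + 1 + 1 + 0 = 4 ≡ 0 (mod 2).
  s_3 = 1 + 1 + 0 + 1 + 0 + 1 + 1 + 0 = 5 ≡ 1 (mod 2).
  s_4 = 1 + 1 + 0 + 1 + 0 + 1 + 1 + 0 = 5 ≡ 1 (mod 2).
s = (0, 0, 1, 1)^T — this equals column 3 of H (binary 0011), so error is at position 3.
Correct: flip bit 3 of r = 111100110010110 to get c = 110100110010110.


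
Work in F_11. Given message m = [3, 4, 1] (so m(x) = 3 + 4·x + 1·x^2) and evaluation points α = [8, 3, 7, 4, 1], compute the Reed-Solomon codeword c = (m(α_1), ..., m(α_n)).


c = [0, 2, 3, 2, 8]

Message polynomial: m(x) = 3 + 4·x + 1·x^2 (mod 11).
For each evaluation point α_i, compute m(α_i) mod 11:
  α_1 = 8: Horner steps 1 → 1 → 0, so m(8) = 0.
  α_2 = 3: Horner steps 1 → 7 → 2, so m(3) = 2.
  α_3 = 7: Horner steps 1 → 0 → 3, so m(7) = 3.
  α_4 = 4: Horner steps 1 → 8 → 2, so m(4) = 2.
  α_5 = 1: Horner steps 1 → 5 → 8, so m(1) = 8.
Codeword c = [0, 2, 3, 2, 8] ∈ F_11^5.


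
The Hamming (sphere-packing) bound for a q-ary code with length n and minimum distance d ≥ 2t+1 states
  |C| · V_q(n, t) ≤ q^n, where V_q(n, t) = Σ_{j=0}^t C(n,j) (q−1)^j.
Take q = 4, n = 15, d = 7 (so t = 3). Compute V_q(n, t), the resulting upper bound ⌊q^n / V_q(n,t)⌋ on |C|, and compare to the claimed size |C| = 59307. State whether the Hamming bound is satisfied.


V_q(n, t) = 13276, q^n = 1073741824, Hamming bound = 80878, |C| = 59307 ≤ bound (satisfied).

Step 1: Compute V_q(n, t) = Σ_{j=0}^3 C(n, j) (q−1)^j.
  j = 0: C(15,0)·(3)^0 = 1·1 = 1.
  j = 1: C(15,1)·(3)^1 = 15·3 = 45.
  j = 2: C(15,2)·(3)^2 = 105·9 = 945.
  j = 3: C(15,3)·(3)^3 = 455·27 = 12285.
  V_q(n, t) = 1 + 45 + 945 + 12285 = 13276.
Step 2: q^n = 4^15 = 1073741824.
Step 3: Hamming bound ⌊q^n / V_q(n,t)⌋ = ⌊1073741824/13276⌋ = 80878.
Step 4: Compare |C| = 59307 to 80878: satisfied.
The claimed |C| lies below the Hamming bound.


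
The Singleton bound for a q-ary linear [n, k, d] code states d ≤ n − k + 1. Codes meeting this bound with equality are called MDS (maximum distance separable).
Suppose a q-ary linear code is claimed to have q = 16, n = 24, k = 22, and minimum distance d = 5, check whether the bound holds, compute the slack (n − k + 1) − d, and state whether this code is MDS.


Singleton RHS = n − k + 1 = 3, slack = -2, bound violated (no such code; not MDS).

Singleton bound: d ≤ n − k + 1.
Here n = 24, k = 22, so n − k + 1 = 3.
Given d = 5, check d ≤ 3: NO.
Slack = (n − k + 1) − d = -2.
The slack is negative: d = 5 exceeds n − k + 1 = 3 by 2, so the Singleton bound is violated and no linear [24, 22, 5]_16 code can exist. In particular it is not MDS (MDS requires d = n − k + 1 exactly).
Description: the claimed parameters are [24, 22, 5]_16; such a code would be impossible (violates the Singleton bound).


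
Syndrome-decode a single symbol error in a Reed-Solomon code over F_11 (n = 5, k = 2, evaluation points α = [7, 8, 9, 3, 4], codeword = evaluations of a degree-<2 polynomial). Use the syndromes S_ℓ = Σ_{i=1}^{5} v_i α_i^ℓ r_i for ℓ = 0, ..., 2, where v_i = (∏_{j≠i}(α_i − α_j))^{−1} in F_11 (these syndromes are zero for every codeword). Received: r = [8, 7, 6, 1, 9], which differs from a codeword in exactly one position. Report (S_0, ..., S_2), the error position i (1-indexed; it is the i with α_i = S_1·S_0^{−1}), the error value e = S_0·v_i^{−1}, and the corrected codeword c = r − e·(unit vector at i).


S = (7, 6, 2), error at position 5, error magnitude e = 9, c = [8, 7, 6, 1, 0].

Step 1: column multipliers v_i = (∏_{j≠i}(α_i − α_j))^{−1} mod 11.
  i = 1 (α = 7): (7−8)(7−9)(7−3)(7−4) = (−1)·(−2)·4·3 = 24 ≡ 2, so v_1 = 2^{−1} = 6 (mod 11).
  i = 2 (α = 8): (8−7)(8−9)(8−3)(8−4) = 1·(−1)·5·4 = −20 ≡ 2, so v_2 = 2^{−1} = 6 (mod 11).
  i = 3 (α = 9): (9−7)(9−8)(9−3)(9−4) = 2·1·6·5 = 60 ≡ 5, so v_3 = 5^{−1} = 9 (mod 11).
  i = 4 (α = 3): (3−7)(3−8)(3−9)(3−4) = (−4)·(−5)·(−6)·(−1) = 120 ≡ 10, so v_4 = 10^{−1} = 10 (mod 11).
  i = 5 (α = 4): (4−7)(4−8)(4−9)(4−3) = (−3)·(−4)·(−5)·1 = −60 ≡ 6, so v_5 = 6^{−1} = 2 (mod 11).
  v = [6, 6, 9, 10, 2].
Step 2: syndromes of r = [8, 7, 6, 1, 9] (all sums mod 11).
  S_0 = Σ v_i r_i = 6·8 + 6·7 + 9·6 + 10·1 + 2·9 = 172 ≡ 7.
  S_1 = Σ v_i α_i r_i = 6·7·8 + 6·8·7 + 9·9·6 + 10·3·1 + 2·4·9 = 1260 ≡ 6.
  α_i^2 mod 11 = [5, 9, 4, 9, 5].
  S_2 = Σ v_i α_i^2 r_i = 6·5·8 + 6·9·7 + 9·4·6 + 10·9·1 + 2·5·9 = 1014 ≡ 2.
  S = (7, 6, 2) ≠ 0, so r is not a codeword (an error is present).
Step 3: locate the error. For a single error e at position i, S_ℓ = v_i·e·α_i^ℓ, so α_err = S_1/S_0.
  S_0^{−1} = 7^{−1} = 8 (mod 11), so α_err = 6·8 = 48 ≡ 4 = α_5. Error position i = 5.
  Consistency check: S_2/S_1 = 2·2 = 4 ≡ 4 = α_err ✓ (single-error assumption holds).
Step 4: error magnitude e = S_0/v_5 = S_0·∏_{j≠5}(α_5 − α_j) = 7·6 = 42 ≡ 9 (mod 11).
Step 5: correct position 5: c_5 = r_5 − e = 9 − 9 ≡ 0 (mod 11). Hence c = [8, 7, 6, 1, 0].
  Check: interpolating c through the α_i gives m(x) = 4 + 10·x (degree < 2) with m(α_i) = c_i for every i, so c is indeed a codeword.


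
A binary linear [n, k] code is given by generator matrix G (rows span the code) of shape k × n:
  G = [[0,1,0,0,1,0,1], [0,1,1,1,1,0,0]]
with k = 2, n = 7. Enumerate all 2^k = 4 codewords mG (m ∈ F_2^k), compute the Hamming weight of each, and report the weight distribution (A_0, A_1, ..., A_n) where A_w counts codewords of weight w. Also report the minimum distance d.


Weight distribution: A_0 = 1, A_3 = 2, A_4 = 1. Minimum distance d = 3.

Enumerate all 2^2 = 4 messages m ∈ F_2^2.
For each, compute codeword c = mG in F_2^7, then tally its weight.
  m = 00 → c = 0000000, weight = 0.
  m = 10 → c = 0100101, weight = 3.
  m = 01 → c = 0111100, weight = 4.
  m = 11 → c = 0011001, weight = 3.
Tally weights:
  weight 0: 1 codewords.
  weight 3: 2 codewords.
  weight 4: 1 codewords.
Minimum distance d = smallest w > 0 with A_w > 0 = 3.
Sanity: Σ A_w = 4 = 2^2 = 4 ✓.


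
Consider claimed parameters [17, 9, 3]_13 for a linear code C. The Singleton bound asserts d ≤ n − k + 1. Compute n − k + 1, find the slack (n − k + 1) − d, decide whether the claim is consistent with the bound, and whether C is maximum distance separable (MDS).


Singleton RHS = n − k + 1 = 9, slack = 6, bound satisfied, not MDS.

Singleton bound: d ≤ n − k + 1.
Here n = 17, k = 9, so n − k + 1 = 9.
Given d = 3, check d ≤ 9: YES.
Slack = (n − k + 1) − d = 6.
The code is NOT MDS (slack = 6 > 0).
Description: the claimed parameters are [17, 9, 3]_13; such a code would be non-MDS.


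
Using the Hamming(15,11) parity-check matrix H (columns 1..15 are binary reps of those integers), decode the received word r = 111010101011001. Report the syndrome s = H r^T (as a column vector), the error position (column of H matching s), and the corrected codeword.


s = (0, 0, 1, 1)^T, error position = 3, corrected codeword c = 110010101011001

Compute s = H r^T mod 2 one row at a time:
  s_1 = 0 + 1 + 0 + 1 + 1 + 0 + 0 + 1 = 4 ≡ 0 (mod 2).
  s_2 = 0 + 1 + 0 + 1 + 1 + 0 + 0 + 1 = 4 ≡ 0 (mod 2).
  s_3 = 1 + 1 + 0 + 1 + 0 + 1 + 0 + 1 = 5 ≡ 1 (mod 2).
  s_4 = 1 + 1 + 1 + 1 + 1 + 1 + 0 + 1 = 7 ≡ 1 (mod 2).
s = (0, 0, 1, 1)^T — this equals column 3 of H (binary 0011), so error is at position 3.
Correct: flip bit 3 of r = 111010101011001 to get c = 110010101011001.


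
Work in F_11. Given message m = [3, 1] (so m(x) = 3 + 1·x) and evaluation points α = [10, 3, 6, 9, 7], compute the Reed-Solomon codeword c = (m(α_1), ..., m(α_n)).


c = [2, 6, 9, 1, 10]

Message polynomial: m(x) = 3 + 1·x (mod 11).
For each evaluation point α_i, compute m(α_i) mod 11:
  α_1 = 10: Horner steps 1 → 2, so m(10) = 2.
  α_2 = 3: Horner steps 1 → 6, so m(3) = 6.
  α_3 = 6: Horner steps 1 → 9, so m(6) = 9.
  α_4 = 9: Horner steps 1 → 1, so m(9) = 1.
  α_5 = 7: Horner steps 1 → 10, so m(7) = 10.
Codeword c = [2, 6, 9, 1, 10] ∈ F_11^5.


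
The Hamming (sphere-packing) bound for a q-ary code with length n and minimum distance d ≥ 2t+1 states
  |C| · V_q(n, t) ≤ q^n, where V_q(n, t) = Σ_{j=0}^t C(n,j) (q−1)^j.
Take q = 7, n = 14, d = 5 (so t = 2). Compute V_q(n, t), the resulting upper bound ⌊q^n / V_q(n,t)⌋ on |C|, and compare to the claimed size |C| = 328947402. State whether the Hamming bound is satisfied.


V_q(n, t) = 3361, q^n = 678223072849, Hamming bound = 201792047, |C| = 328947402 > bound (violated).

Step 1: Compute V_q(n, t) = Σ_{j=0}^2 C(n, j) (q−1)^j.
  j = 0: C(14,0)·(6)^0 = 1·1 = 1.
  j = 1: C(14,1)·(6)^1 = 14·6 = 84.
  j = 2: C(14,2)·(6)^2 = 91·36 = 3276.
  V_q(n, t) = 1 + 84 + 3276 = 3361.
Step 2: q^n = 7^14 = 678223072849.
Step 3: Hamming bound ⌊q^n / V_q(n,t)⌋ = ⌊678223072849/3361⌋ = 201792047.
Step 4: Compare |C| = 328947402 to 201792047: violated.
The claimed |C| lies above the Hamming bound, so no 7-ary code of length 14 with d ≥ 5 can have 328947402 codewords.


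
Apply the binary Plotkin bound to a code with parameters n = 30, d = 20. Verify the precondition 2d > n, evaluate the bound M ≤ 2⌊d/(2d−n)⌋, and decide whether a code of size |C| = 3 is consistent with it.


Plotkin bound M ≤ 4; given |C| = 3 ≤ bound (satisfied).

Check applicability: 2d = 40, n = 30.
2d − n = 10 > 0, so Plotkin applies.
Compute d/(2d−n) = 20/10 ≈ 2.0000.
⌊d/(2d−n)⌋ = 2.
Plotkin bound: M ≤ 2·2 = 4.
Given |C| = 3, check: satisfied.
This |C| is below the Plotkin bound.


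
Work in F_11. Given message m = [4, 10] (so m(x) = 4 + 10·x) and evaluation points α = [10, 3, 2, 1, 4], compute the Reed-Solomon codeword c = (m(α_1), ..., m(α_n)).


c = [5, 1, 2, 3, 0]

Message polynomial: m(x) = 4 + 10·x (mod 11).
For each evaluation point α_i, compute m(α_i) mod 11:
  α_1 = 10: Horner steps 10 → 5, so m(10) = 5.
  α_2 = 3: Horner steps 10 → 1, so m(3) = 1.
  α_3 = 2: Horner steps 10 → 2, so m(2) = 2.
  α_4 = 1: Horner steps 10 → 3, so m(1) = 3.
  α_5 = 4: Horner steps 10 → 0, so m(4) = 0.
Codeword c = [5, 1, 2, 3, 0] ∈ F_11^5.


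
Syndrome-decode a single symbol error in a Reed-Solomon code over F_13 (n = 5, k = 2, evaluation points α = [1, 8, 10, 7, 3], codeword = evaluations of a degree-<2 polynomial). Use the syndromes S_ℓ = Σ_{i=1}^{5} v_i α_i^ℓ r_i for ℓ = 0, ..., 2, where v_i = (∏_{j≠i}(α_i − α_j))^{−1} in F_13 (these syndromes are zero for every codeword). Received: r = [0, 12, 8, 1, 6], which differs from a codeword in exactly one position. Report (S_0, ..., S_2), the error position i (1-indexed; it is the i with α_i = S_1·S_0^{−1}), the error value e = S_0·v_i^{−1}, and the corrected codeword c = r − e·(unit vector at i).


S = (6, 5, 2), error at position 5, error magnitude e = 10, c = [0, 12, 8, 1, 9].

Step 1: column multipliers v_i = (∏_{j≠i}(α_i − α_j))^{−1} mod 13.
  i = 1 (α = 1): (1−8)(1−10)(1−7)(1−3) = (−7)·(−9)·(−6)·(−2) = 756 ≡ 2, so v_1 = 2^{−1} = 7 (mod 13).
  i = 2 (α = 8): (8−1)(8−10)(8−7)(8−3) = 7·(−2)·1·5 = −70 ≡ 8, so v_2 = 8^{−1} = 5 (mod 13).
  i = 3 (α = 10): (10−1)(10−8)(10−7)(10−3) = 9·2·3·7 = 378 ≡ 1, so v_3 = 1^{−1} = 1 (mod 13).
  i = 4 (α = 7): (7−1)(7−8)(7−10)(7−3) = 6·(−1)·(−3)·4 = 72 ≡ 7, so v_4 = 7^{−1} = 2 (mod 13).
  i = 5 (α = 3): (3−1)(3−8)(3−10)(3−7) = 2·(−5)·(−7)·(−4) = −280 ≡ 6, so v_5 = 6^{−1} = 11 (mod 13).
  v = [7, 5, 1, 2, 11].
Step 2: syndromes of r = [0, 12, 8, 1, 6] (all sums mod 13).
  S_0 = Σ v_i r_i = 7·0 + 5·12 + 1·8 + 2·1 + 11·6 = 136 ≡ 6.
  S_1 = Σ v_i α_i r_i = 7·1·0 + 5·8·12 + 1·10·8 + 2·7·1 + 11·3·6 = 772 ≡ 5.
  α_i^2 mod 13 = [1, 12, 9, 10, 9].
  S_2 = Σ v_i α_i^2 r_i = 7·1·0 + 5·12·12 + 1·9·8 + 2·10·1 + 11·9·6 = 1406 ≡ 2.
  S = (6, 5, 2) ≠ 0, so r is not a codeword (an error is present).
Step 3: locate the error. For a single error e at position i, S_ℓ = v_i·e·α_i^ℓ, so α_err = S_1/S_0.
  S_0^{−1} = 6^{−1} = 11 (mod 13), so α_err = 5·11 = 55 ≡ 3 = α_5. Error position i = 5.
  Consistency check: S_2/S_1 = 2·8 = 16 ≡ 3 = α_err ✓ (single-error assumption holds).
Step 4: error magnitude e = S_0/v_5 = S_0·∏_{j≠5}(α_5 − α_j) = 6·6 = 36 ≡ 10 (mod 13).
Step 5: correct position 5: c_5 = r_5 − e = 6 − 10 ≡ 9 (mod 13). Hence c = [0, 12, 8, 1, 9].
  Check: interpolating c through the α_i gives m(x) = 2 + 11·x (degree < 2) with m(α_i) = c_i for every i, so c is indeed a codeword.


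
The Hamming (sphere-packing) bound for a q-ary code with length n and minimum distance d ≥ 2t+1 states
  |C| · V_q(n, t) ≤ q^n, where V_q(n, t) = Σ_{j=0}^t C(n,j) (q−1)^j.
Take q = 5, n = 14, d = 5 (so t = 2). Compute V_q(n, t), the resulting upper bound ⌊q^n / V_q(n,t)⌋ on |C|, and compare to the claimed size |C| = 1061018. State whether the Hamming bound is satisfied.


V_q(n, t) = 1513, q^n = 6103515625, Hamming bound = 4034048, |C| = 1061018 ≤ bound (satisfied).

Step 1: Compute V_q(n, t) = Σ_{j=0}^2 C(n, j) (q−1)^j.
  j = 0: C(14,0)·(4)^0 = 1·1 = 1.
  j = 1: C(14,1)·(4)^1 = 14·4 = 56.
  j = 2: C(14,2)·(4)^2 = 91·16 = 1456.
  V_q(n, t) = 1 + 56 + 1456 = 1513.
Step 2: q^n = 5^14 = 6103515625.
Step 3: Hamming bound ⌊q^n / V_q(n,t)⌋ = ⌊6103515625/1513⌋ = 4034048.
Step 4: Compare |C| = 1061018 to 4034048: satisfied.
The claimed |C| lies below the Hamming bound.


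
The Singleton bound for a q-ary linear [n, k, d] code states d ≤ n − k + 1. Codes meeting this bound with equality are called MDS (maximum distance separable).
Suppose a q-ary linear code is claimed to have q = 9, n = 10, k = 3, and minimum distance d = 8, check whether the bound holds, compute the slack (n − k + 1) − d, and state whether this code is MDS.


Singleton RHS = n − k + 1 = 8, slack = 0, bound satisfied, MDS.

Singleton bound: d ≤ n − k + 1.
Here n = 10, k = 3, so n − k + 1 = 8.
Given d = 8, check d ≤ 8: YES.
Slack = (n − k + 1) − d = 0.
The code is MDS (slack = 0).
Description: the claimed parameters are [10, 3, 8]_9; such a code would be MDS (meets Singleton bound).


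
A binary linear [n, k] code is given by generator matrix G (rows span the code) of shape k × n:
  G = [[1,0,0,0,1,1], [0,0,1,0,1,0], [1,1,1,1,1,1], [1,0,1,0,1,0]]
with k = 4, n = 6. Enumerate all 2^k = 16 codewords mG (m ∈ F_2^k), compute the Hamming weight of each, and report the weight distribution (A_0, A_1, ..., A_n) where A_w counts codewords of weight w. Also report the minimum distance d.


Weight distribution: A_0 = 1, A_1 = 1, A_2 = 3, A_3 = 6, A_4 = 3, A_5 = 1, A_6 = 1. Minimum distance d = 1.

Enumerate all 2^4 = 16 messages m ∈ F_2^4.
For each, compute codeword c = mG in F_2^6, then tally its weight.
  m = 0000 → c = 000000, weight = 0.
  m = 1000 → c = 100011, weight = 3.
  m = 0100 → c = 001010, weight = 2.
  m = 1100 → c = 101001, weight = 3.
  m = 0010 → c = 111111, weight = 6.
  m = 1010 → c = 011100, weight = 3.
  m = 0110 → c = 110101, weight = 4.
  m = 1110 → c = 010110, weight = 3.
  m = 0001 → c = 101010, weight = 3.
  m = 1001 → c = 001001, weight = 2.
  m = 0101 → c = 100000, weight = 1.
  m = 1101 → c = 000011, weight = 2.
  m = 0011 → c = 010101, weight = 3.
  m = 1011 → c = 110110, weight = 4.
  m = 0111 → c = 011111, weight = 5.
  m = 1111 → c = 111100, weight = 4.
Tally weights:
  weight 0: 1 codewords.
  weight 1: 1 codewords.
  weight 2: 3 codewords.
  weight 3: 6 codewords.
  weight 4: 3 codewords.
  weight 5: 1 codewords.
  weight 6: 1 codewords.
Minimum distance d = smallest w > 0 with A_w > 0 = 1.
Sanity: Σ A_w = 16 = 2^4 = 16 ✓.
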